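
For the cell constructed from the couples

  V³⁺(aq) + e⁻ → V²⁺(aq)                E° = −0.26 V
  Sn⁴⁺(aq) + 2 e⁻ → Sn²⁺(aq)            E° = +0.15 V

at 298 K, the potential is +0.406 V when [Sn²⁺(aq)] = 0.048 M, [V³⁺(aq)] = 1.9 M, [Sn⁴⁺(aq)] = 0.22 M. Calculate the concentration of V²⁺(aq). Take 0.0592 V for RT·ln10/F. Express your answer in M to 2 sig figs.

0.76 M

With Sn⁴⁺/Sn²⁺ at the cathode and V³⁺/V²⁺ at the anode, E°cell = +0.15 − (−0.26) = +0.41 V (n = 2).
From the Nernst equation, log Q = n(E° − E)/0.0592 = 2·(+0.41 − (+0.406))/0.0592 = 0.135.
The balanced reaction is Sn⁴⁺(aq) + 2 V²⁺(aq) → Sn²⁺(aq) + 2 V³⁺(aq), so Q = ([Sn²⁺(aq)]·[V³⁺(aq)]^2) / ([Sn⁴⁺(aq)]·[V²⁺(aq)]^2).
Solving for the unknown gives log [V²⁺(aq)] = −0.119, so [V²⁺(aq)] ≈ 0.76 M.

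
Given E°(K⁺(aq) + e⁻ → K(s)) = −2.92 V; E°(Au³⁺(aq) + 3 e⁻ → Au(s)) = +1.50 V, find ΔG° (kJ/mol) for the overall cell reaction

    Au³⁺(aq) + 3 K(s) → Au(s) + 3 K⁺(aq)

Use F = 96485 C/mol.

In the reaction as written Au³⁺(aq) is reduced, so the Au³⁺/Au couple is the cathode and K⁺/K is the anode.
E°cell = +1.50 − (−2.92) = +4.42 V; balancing electrons gives n = 3.
ΔG° = −nFE°cell = −(3)(96485)(+4.42) J/mol = −1279 kJ/mol.

−1279 kJ/mol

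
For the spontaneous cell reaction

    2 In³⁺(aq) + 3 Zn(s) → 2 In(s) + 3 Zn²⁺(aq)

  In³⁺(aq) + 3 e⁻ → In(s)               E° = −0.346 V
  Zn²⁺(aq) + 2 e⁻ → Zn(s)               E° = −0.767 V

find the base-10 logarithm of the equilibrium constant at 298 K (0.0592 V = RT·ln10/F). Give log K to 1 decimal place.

log K = 42.7

The In³⁺/In couple is reduced (cathode); E°cell = −0.346 − (−0.767) = +0.421 V with n = 6.
At equilibrium E = 0, so log K = nE°cell / 0.0592 = (6)(+0.421) / 0.0592 = 42.7.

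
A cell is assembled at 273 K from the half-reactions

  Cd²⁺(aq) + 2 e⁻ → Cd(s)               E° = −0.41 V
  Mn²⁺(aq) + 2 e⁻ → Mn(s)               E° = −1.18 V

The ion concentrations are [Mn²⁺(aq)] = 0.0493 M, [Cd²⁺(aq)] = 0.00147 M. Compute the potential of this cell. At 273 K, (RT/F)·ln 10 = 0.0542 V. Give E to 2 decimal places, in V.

Since E°(Cd²⁺/Cd) > E°(Mn²⁺/Mn), Cd²⁺/Cd serves as the cathode.
E°cell = −0.41 − (−1.18) = +0.77 V, with n = 2 electrons transferred.
The balanced reaction is Cd²⁺(aq) + Mn(s) → Cd(s) + Mn²⁺(aq), so Q = [Mn²⁺(aq)] / [Cd²⁺(aq)] = 33.5 and log Q = 1.526.
E = E° − (0.0542/n)·log Q = +0.77 − (0.0542/2)(1.526) = +0.73 V.

+0.73 V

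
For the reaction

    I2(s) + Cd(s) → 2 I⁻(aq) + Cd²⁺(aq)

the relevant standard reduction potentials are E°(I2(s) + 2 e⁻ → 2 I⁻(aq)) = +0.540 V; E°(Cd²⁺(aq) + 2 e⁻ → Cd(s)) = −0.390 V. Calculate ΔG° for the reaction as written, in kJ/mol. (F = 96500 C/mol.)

−179 kJ/mol

In the reaction as written I2(s) is reduced, so the I₂/I⁻ couple is the cathode and Cd²⁺/Cd is the anode.
E°cell = +0.540 − (−0.390) = +0.930 V; balancing electrons gives n = 2.
ΔG° = −nFE°cell = −(2)(96500)(+0.930) J/mol = −179 kJ/mol.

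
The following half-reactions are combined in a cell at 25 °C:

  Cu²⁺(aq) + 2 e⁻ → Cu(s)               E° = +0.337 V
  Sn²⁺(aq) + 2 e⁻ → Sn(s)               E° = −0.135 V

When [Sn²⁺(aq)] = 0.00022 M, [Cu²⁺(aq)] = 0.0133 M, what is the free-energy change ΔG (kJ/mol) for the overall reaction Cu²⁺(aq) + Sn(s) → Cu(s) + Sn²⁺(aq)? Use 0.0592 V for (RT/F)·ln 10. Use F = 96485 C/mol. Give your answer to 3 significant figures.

With Cu²⁺/Cu reduced at the cathode, E°cell = +0.337 − (−0.135) = +0.472 V and n = 2.
Here Q = [Sn²⁺(aq)] / [Cu²⁺(aq)] = 0.0165 (log Q = −1.781), giving E = +0.472 − (0.0592/2)·(−1.781) = +0.5247 V.
Then ΔG = −nFE = −2 × 96485 × +0.5247 J/mol = −101 kJ/mol.

−101 kJ/mol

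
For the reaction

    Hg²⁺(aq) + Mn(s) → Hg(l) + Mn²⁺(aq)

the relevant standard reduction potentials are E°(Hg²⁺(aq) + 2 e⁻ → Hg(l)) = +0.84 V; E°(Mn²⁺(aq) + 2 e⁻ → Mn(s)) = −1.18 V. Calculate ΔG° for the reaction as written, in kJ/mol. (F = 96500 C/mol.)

−390 kJ/mol

In the reaction as written Hg²⁺(aq) is reduced, so the Hg²⁺/Hg couple is the cathode and Mn²⁺/Mn is the anode.
E°cell = +0.84 − (−1.18) = +2.02 V; balancing electrons gives n = 2.
ΔG° = −nFE°cell = −(2)(96500)(+2.02) J/mol = −390 kJ/mol.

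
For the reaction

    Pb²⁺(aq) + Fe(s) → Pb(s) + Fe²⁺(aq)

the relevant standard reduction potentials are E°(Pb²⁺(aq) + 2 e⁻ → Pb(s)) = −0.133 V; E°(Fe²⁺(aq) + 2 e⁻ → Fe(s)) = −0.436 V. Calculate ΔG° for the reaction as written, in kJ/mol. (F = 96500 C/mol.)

In the reaction as written Pb²⁺(aq) is reduced, so the Pb²⁺/Pb couple is the cathode and Fe²⁺/Fe is the anode.
E°cell = −0.133 − (−0.436) = +0.303 V; balancing electrons gives n = 2.
ΔG° = −nFE°cell = −(2)(96500)(+0.303) J/mol = −58.5 kJ/mol.

−58.5 kJ/mol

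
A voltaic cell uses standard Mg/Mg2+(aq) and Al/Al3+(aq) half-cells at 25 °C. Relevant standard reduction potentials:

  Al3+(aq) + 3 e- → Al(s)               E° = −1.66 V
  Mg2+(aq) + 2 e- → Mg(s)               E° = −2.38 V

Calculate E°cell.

+0.72 V

The Al³⁺/Al couple has the higher E°, so Al ion is reduced (cathode) and Mg is oxidized (anode).
E°cell = E°(cathode) − E°(anode) = −1.66 − (−2.38) = +0.72 V.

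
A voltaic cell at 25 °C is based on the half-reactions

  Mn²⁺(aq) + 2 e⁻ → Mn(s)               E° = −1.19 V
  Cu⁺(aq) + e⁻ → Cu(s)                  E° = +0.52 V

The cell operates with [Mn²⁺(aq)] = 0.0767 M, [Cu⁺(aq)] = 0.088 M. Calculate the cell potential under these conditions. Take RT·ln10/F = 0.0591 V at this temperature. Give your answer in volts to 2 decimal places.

Cu⁺/Cu is reduced (cathode, E° = +0.52 V) and Mn²⁺/Mn is oxidized (anode).
E°cell = +0.52 − (−1.19) = +1.71 V, with n = 2 electrons transferred.
Balancing gives 2 Cu⁺(aq) + Mn(s) → 2 Cu(s) + Mn²⁺(aq); hence Q = [Mn²⁺(aq)] / [Cu⁺(aq)]^2 = 9.9 (log Q = 0.996).
Applying E = E° − (RT ln10/nF)·log Q gives +1.71 − (0.0591/2)(0.996) = +1.68 V.

+1.68 V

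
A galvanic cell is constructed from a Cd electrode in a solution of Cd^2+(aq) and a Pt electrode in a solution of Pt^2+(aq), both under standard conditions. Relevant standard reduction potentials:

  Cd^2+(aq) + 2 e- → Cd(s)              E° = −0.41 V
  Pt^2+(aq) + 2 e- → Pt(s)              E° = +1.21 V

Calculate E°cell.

+1.62 V

The Pt²⁺/Pt couple has the higher E°, so Pt ion is reduced (cathode) and Cd is oxidized (anode).
E°cell = E°(cathode) − E°(anode) = +1.21 − (−0.41) = +1.62 V.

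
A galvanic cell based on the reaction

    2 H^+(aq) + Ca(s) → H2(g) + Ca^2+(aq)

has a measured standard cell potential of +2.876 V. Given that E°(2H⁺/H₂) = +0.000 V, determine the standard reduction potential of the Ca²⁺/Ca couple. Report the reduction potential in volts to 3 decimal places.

−2.876 V

In the reaction as written the 2H⁺/H₂ couple is reduced (cathode) and Ca²⁺/Ca is oxidized (anode), so E°cell = E°(2H⁺/H₂) − E°(Ca²⁺/Ca).
E°(Ca²⁺/Ca) = E°(cathode) − E°cell = +0.000 − (+2.876) = −2.876 V.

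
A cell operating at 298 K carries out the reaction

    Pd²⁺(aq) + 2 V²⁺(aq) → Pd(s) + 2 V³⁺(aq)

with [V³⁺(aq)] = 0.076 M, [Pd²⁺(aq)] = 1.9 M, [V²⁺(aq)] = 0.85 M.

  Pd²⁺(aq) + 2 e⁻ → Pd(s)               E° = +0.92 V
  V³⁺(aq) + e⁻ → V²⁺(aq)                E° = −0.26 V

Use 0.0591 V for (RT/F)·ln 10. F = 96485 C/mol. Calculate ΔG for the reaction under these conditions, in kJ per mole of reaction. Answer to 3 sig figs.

−241 kJ/mol

E°cell = +0.92 − (−0.26) = +1.18 V; the balanced reaction transfers n = 2 electrons.
The reaction quotient is [V³⁺(aq)]^2 / ([Pd²⁺(aq)]·[V²⁺(aq)]^2) = 0.00421; by Nernst, E = +1.18 − (0.0591/2)(−2.376) = +1.2502 V.
ΔG = −nFE = −(2)(96485)(+1.2502) J/mol = −241 kJ/mol.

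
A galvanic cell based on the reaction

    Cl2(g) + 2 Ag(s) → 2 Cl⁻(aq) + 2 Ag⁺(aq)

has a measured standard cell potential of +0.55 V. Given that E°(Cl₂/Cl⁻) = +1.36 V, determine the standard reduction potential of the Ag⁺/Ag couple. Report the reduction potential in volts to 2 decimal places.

+0.81 V

In the reaction as written the Cl₂/Cl⁻ couple is reduced (cathode) and Ag⁺/Ag is oxidized (anode), so E°cell = E°(Cl₂/Cl⁻) − E°(Ag⁺/Ag).
E°(Ag⁺/Ag) = E°(cathode) − E°cell = +1.36 − (+0.55) = +0.81 V.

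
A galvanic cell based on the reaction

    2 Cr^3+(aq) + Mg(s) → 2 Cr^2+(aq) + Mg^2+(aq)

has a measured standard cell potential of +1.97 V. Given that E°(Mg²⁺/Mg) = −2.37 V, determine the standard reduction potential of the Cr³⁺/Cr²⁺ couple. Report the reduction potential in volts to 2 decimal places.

−0.40 V

In the reaction as written the Cr³⁺/Cr²⁺ couple is reduced (cathode) and Mg²⁺/Mg is oxidized (anode), so E°cell = E°(Cr³⁺/Cr²⁺) − E°(Mg²⁺/Mg).
E°(Cr³⁺/Cr²⁺) = E°cell + E°(anode) = +1.97 + (−2.37) = −0.40 V.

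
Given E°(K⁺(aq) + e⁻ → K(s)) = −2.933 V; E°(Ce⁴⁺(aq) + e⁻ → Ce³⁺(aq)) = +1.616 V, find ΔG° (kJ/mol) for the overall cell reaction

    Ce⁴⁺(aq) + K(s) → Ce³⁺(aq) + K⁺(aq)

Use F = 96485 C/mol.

−439 kJ/mol

In the reaction as written Ce⁴⁺(aq) is reduced, so the Ce⁴⁺/Ce³⁺ couple is the cathode and K⁺/K is the anode.
E°cell = +1.616 − (−2.933) = +4.549 V; balancing electrons gives n = 1.
ΔG° = −nFE°cell = −(1)(96485)(+4.549) J/mol = −439 kJ/mol.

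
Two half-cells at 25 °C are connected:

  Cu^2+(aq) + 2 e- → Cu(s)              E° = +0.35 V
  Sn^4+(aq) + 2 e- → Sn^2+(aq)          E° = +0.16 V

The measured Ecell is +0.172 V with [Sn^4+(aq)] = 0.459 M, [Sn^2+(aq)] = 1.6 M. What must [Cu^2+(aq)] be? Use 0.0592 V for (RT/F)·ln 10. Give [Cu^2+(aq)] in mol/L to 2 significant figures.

Cu²⁺/Cu is the cathode (higher E°); E°cell = +0.35 − (+0.16) = +0.19 V with n = 2.
Rearranging E = E° − (0.0592/n)·log Q gives log Q = 2(+0.19 − (+0.172))/0.0592 = 0.608.
For Cu^2+(aq) + Sn^2+(aq) → Cu(s) + Sn^4+(aq), the reaction quotient is Q = [Sn^4+(aq)] / ([Cu^2+(aq)]·[Sn^2+(aq)]).
Isolating [Cu^2+(aq)] in Q = 10^{0.608} yields log [Cu^2+(aq)] = −1.150, i.e. 0.071 M.

0.071 M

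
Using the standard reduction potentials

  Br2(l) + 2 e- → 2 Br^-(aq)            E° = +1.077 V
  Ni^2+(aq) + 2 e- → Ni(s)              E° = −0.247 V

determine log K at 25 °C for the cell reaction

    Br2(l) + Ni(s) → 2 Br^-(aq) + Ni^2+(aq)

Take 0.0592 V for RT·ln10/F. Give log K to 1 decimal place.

log K = 44.7

The Br₂/Br⁻ couple is reduced (cathode); E°cell = +1.077 − (−0.247) = +1.324 V with n = 2.
At equilibrium E = 0, so log K = nE°cell / 0.0592 = (2)(+1.324) / 0.0592 = 44.7.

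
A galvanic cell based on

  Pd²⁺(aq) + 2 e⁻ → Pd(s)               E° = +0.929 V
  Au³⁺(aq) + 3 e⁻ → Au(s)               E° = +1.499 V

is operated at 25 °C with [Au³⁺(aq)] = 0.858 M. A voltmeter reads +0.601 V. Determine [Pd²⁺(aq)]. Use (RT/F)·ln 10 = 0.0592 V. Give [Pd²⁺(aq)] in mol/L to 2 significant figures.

0.081 M

The Au³⁺/Au couple has the larger reduction potential, so it is the cathode: E°cell = +1.499 − (+0.929) = +0.570 V and n = 6.
Rearranging E = E° − (0.0592/n)·log Q gives log Q = 6(+0.570 − (+0.601))/0.0592 = −3.142.
Balancing electrons gives 2 Au³⁺(aq) + 3 Pd(s) → 2 Au(s) + 3 Pd²⁺(aq); thus Q = [Pd²⁺(aq)]^3 / [Au³⁺(aq)]^2.
Substituting the known concentrations and solving, log [Pd²⁺(aq)] = −1.092 and [Pd²⁺(aq)] = 0.081 M.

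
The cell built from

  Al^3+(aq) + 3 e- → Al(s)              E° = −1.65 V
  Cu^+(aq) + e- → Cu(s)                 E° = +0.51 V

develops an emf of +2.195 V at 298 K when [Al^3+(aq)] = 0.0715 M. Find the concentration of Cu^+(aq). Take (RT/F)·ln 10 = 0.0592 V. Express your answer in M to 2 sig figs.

1.6 M

The Cu⁺/Cu couple has the larger reduction potential, so it is the cathode: E°cell = +0.51 − (−1.65) = +2.16 V and n = 3.
Rearranging E = E° − (0.0592/n)·log Q gives log Q = 3(+2.16 − (+2.195))/0.0592 = −1.774.
Balancing electrons gives 3 Cu^+(aq) + Al(s) → 3 Cu(s) + Al^3+(aq); thus Q = [Al^3+(aq)] / [Cu^+(aq)]^3.
Solving for the unknown gives log [Cu^+(aq)] = 0.209, so [Cu^+(aq)] ≈ 1.6 M.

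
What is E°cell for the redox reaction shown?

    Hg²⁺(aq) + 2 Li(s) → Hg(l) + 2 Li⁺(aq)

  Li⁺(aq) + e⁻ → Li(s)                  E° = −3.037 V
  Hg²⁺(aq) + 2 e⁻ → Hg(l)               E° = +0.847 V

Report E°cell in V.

+3.884 V

In the reaction as written, Hg²⁺(aq) is reduced (cathode) and Li⁺(aq) is produced by oxidation at the anode.
E°cell = E°(cathode) − E°(anode) = +0.847 − (−3.037) = +3.884 V.
The positive value indicates the reaction is spontaneous as written.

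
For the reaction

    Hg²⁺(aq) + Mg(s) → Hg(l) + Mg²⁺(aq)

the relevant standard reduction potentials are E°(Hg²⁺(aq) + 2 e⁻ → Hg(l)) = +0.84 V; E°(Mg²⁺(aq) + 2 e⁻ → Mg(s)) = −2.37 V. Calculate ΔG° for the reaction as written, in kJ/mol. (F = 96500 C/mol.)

−620 kJ/mol

In the reaction as written Hg²⁺(aq) is reduced, so the Hg²⁺/Hg couple is the cathode and Mg²⁺/Mg is the anode.
E°cell = +0.84 − (−2.37) = +3.21 V; balancing electrons gives n = 2.
ΔG° = −nFE°cell = −(2)(96500)(+3.21) J/mol = −620 kJ/mol.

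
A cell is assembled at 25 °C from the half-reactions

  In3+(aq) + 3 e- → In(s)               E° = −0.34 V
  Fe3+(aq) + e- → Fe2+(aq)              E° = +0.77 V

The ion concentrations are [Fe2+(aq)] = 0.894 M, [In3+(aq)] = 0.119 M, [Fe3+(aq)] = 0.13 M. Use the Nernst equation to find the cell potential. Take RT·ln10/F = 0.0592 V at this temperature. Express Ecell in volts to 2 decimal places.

The Fe³⁺/Fe²⁺ couple has the more positive E°, so it is the cathode; In³⁺/In is the anode.
E°cell = E°cat − E°an = +0.77 − (−0.34) = +1.11 V; n = 3.
Balancing gives 3 Fe3+(aq) + In(s) → 3 Fe2+(aq) + In3+(aq); hence Q = ([Fe2+(aq)]^3·[In3+(aq)]) / [Fe3+(aq)]^3 = 38.7 (log Q = 1.588).
E = E° − (0.0592/n)·log Q = +1.11 − (0.0592/3)(1.588) = +1.08 V.

+1.08 V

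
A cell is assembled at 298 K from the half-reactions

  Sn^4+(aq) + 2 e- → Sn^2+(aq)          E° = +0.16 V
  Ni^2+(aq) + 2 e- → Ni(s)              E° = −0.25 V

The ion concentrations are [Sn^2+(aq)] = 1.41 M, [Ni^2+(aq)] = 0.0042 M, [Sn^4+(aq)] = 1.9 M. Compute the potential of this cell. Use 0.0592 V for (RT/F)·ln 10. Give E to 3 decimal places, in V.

+0.484 V

Since E°(Sn⁴⁺/Sn²⁺) > E°(Ni²⁺/Ni), Sn⁴⁺/Sn²⁺ serves as the cathode.
E°cell = E°cat − E°an = +0.16 − (−0.25) = +0.41 V; n = 2.
The balanced reaction is Sn^4+(aq) + Ni(s) → Sn^2+(aq) + Ni^2+(aq), so Q = ([Sn^2+(aq)]·[Ni^2+(aq)]) / [Sn^4+(aq)] = 0.00312 and log Q = −2.506.
By the Nernst equation, E = +0.41 − (0.0592/2)·(−2.506) = +0.484 V.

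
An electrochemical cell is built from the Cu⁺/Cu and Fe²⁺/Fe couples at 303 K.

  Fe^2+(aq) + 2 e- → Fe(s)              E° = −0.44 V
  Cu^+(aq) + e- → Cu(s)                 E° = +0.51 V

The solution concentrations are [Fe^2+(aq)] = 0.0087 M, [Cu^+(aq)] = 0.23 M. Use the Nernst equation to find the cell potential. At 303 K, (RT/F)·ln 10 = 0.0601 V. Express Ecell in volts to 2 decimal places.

The Cu⁺/Cu couple has the more positive E°, so it is the cathode; Fe²⁺/Fe is the anode.
E°cell = E°cat − E°an = +0.51 − (−0.44) = +0.95 V; n = 2.
For the overall reaction 2 Cu^+(aq) + Fe(s) → 2 Cu(s) + Fe^2+(aq), Q = [Fe^2+(aq)] / [Cu^+(aq)]^2 = 0.164, giving log Q = −0.784.
E = E° − (0.0601/n)·log Q = +0.95 − (0.0601/2)(−0.784) = +0.97 V.

+0.97 V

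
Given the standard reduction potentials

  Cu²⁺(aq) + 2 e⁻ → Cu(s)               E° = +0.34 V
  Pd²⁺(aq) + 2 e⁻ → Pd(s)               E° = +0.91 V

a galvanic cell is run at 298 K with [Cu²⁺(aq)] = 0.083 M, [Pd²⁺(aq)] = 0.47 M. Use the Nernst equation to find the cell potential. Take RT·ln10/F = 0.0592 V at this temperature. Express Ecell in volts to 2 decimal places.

+0.59 V

The Pd²⁺/Pd couple has the more positive E°, so it is the cathode; Cu²⁺/Cu is the anode.
E°cell = E°cat − E°an = +0.91 − (+0.34) = +0.57 V; n = 2.
For the overall reaction Pd²⁺(aq) + Cu(s) → Pd(s) + Cu²⁺(aq), Q = [Cu²⁺(aq)] / [Pd²⁺(aq)] = 0.177, giving log Q = −0.753.
E = E° − (0.0592/n)·log Q = +0.57 − (0.0592/2)(−0.753) = +0.59 V.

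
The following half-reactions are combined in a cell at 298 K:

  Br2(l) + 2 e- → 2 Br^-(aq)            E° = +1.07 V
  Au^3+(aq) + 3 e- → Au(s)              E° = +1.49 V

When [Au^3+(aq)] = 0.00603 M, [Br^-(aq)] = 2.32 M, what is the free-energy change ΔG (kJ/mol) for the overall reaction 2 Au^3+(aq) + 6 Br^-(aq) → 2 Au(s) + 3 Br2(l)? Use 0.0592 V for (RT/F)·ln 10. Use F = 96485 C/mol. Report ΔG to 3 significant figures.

With Au³⁺/Au reduced at the cathode, E°cell = +1.49 − (+1.07) = +0.42 V and n = 6.
The reaction quotient is 1 / ([Au^3+(aq)]^2·[Br^-(aq)]^6) = 176; by Nernst, E = +0.42 − (0.0592/6)(2.246) = +0.3978 V.
Finally ΔG = −nFE = −(6)(96485 C/mol)(+0.3978 V) = −230 kJ/mol.

−230 kJ/mol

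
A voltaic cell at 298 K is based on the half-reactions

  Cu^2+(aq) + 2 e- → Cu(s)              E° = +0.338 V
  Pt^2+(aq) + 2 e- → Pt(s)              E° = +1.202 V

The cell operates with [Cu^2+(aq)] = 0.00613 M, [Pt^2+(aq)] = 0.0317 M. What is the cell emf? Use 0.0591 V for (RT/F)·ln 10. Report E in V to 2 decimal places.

The Pt²⁺/Pt couple has the more positive E°, so it is the cathode; Cu²⁺/Cu is the anode.
E°cell = +1.202 − (+0.338) = +0.864 V, with n = 2 electrons transferred.
Balancing gives Pt^2+(aq) + Cu(s) → Pt(s) + Cu^2+(aq); hence Q = [Cu^2+(aq)] / [Pt^2+(aq)] = 0.193 (log Q = −0.714).
E = E° − (0.0591/n)·log Q = +0.864 − (0.0591/2)(−0.714) = +0.89 V.

+0.89 V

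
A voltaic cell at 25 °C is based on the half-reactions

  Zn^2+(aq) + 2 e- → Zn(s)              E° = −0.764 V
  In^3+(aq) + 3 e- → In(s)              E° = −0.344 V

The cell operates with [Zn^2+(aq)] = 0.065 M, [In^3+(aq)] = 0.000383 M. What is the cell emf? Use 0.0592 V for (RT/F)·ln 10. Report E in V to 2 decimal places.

The In³⁺/In couple has the more positive E°, so it is the cathode; Zn²⁺/Zn is the anode.
The standard potential is −0.344 − (−0.764) = +0.420 V and the balanced reaction transfers n = 6 electrons.
For the overall reaction 2 In^3+(aq) + 3 Zn(s) → 2 In(s) + 3 Zn^2+(aq), Q = [Zn^2+(aq)]^3 / [In^3+(aq)]^2 = 1.87×10^3, giving log Q = 3.272.
E = E° − (0.0592/n)·log Q = +0.420 − (0.0592/6)(3.272) = +0.39 V.

+0.39 V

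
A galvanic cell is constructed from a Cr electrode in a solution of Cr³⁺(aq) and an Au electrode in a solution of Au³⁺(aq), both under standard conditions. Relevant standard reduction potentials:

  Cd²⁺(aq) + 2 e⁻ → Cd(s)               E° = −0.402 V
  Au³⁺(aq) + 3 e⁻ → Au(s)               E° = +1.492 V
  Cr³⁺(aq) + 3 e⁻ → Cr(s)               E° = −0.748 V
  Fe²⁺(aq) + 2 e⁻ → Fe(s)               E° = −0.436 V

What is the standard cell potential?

+2.240 V

The Au³⁺/Au couple has the higher E°, so Au ion is reduced (cathode) and Cr is oxidized (anode).
E°cell = E°(cathode) − E°(anode) = +1.492 − (−0.748) = +2.240 V.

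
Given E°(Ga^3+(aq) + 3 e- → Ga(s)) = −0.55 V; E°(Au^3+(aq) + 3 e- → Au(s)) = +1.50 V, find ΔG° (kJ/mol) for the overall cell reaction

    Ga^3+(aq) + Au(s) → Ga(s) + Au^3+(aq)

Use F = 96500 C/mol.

In the reaction as written Ga^3+(aq) is reduced, so the Ga³⁺/Ga couple is the cathode and Au³⁺/Au is the anode.
E°cell = −0.55 − (+1.50) = −2.05 V; balancing electrons gives n = 3.
ΔG° = −nFE°cell = −(3)(96500)(−2.05) J/mol = +593 kJ/mol.

+593 kJ/mol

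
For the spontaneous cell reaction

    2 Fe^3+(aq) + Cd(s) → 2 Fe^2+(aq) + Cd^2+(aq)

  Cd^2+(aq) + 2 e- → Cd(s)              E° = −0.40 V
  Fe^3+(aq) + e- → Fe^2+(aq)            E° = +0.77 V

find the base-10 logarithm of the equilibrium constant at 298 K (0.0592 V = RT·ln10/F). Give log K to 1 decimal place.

The Fe³⁺/Fe²⁺ couple is reduced (cathode); E°cell = +0.77 − (−0.40) = +1.17 V with n = 2.
At equilibrium E = 0, so log K = nE°cell / 0.0592 = (2)(+1.17) / 0.0592 = 39.5.

log K = 39.5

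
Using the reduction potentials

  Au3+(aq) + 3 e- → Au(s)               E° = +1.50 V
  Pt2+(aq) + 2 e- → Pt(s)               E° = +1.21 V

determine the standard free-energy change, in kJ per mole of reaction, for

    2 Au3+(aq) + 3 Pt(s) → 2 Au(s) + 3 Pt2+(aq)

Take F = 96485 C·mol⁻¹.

In the reaction as written Au3+(aq) is reduced, so the Au³⁺/Au couple is the cathode and Pt²⁺/Pt is the anode.
E°cell = +1.50 − (+1.21) = +0.29 V; balancing electrons gives n = 6.
ΔG° = −nFE°cell = −(6)(96485)(+0.29) J/mol = −168 kJ/mol.

−168 kJ/mol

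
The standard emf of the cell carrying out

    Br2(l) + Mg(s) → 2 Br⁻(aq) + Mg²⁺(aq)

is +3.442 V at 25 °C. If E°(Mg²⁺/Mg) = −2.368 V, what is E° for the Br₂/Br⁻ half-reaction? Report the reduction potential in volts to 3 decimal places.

In the reaction as written the Br₂/Br⁻ couple is reduced (cathode) and Mg²⁺/Mg is oxidized (anode), so E°cell = E°(Br₂/Br⁻) − E°(Mg²⁺/Mg).
E°(Br₂/Br⁻) = E°cell + E°(anode) = +3.442 + (−2.368) = +1.074 V.

+1.074 V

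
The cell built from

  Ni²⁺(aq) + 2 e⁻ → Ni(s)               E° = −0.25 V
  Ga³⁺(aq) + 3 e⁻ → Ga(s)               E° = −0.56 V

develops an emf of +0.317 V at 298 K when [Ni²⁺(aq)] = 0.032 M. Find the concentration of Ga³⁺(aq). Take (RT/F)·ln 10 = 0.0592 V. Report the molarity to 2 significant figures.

0.0025 M

The Ni²⁺/Ni couple has the larger reduction potential, so it is the cathode: E°cell = −0.25 − (−0.56) = +0.31 V and n = 6.
Rearranging E = E° − (0.0592/n)·log Q gives log Q = 6(+0.31 − (+0.317))/0.0592 = −0.709.
For 3 Ni²⁺(aq) + 2 Ga(s) → 3 Ni(s) + 2 Ga³⁺(aq), the reaction quotient is Q = [Ga³⁺(aq)]^2 / [Ni²⁺(aq)]^3.
Substituting the known concentrations and solving, log [Ga³⁺(aq)] = −2.597 and [Ga³⁺(aq)] = 0.0025 M.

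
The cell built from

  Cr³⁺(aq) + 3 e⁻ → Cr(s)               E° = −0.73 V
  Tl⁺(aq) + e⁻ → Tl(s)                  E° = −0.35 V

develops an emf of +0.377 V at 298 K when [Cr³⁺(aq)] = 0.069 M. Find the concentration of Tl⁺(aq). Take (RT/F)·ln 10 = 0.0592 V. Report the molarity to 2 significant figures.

0.36 M

With Tl⁺/Tl at the cathode and Cr³⁺/Cr at the anode, E°cell = −0.35 − (−0.73) = +0.38 V (n = 3).
From the Nernst equation, log Q = n(E° − E)/0.0592 = 3·(+0.38 − (+0.377))/0.0592 = 0.152.
The balanced reaction is 3 Tl⁺(aq) + Cr(s) → 3 Tl(s) + Cr³⁺(aq), so Q = [Cr³⁺(aq)] / [Tl⁺(aq)]^3.
Solving for the unknown gives log [Tl⁺(aq)] = −0.438, so [Tl⁺(aq)] ≈ 0.36 M.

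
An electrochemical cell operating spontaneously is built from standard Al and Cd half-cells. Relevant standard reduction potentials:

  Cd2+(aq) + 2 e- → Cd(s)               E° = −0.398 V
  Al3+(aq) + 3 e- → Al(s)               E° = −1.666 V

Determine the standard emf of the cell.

+1.268 V

Of the two couples in this cell, the one with the more positive reduction potential is reduced at the cathode: here that is Cd²⁺/Cd (−0.398 V); Al³⁺/Al (−1.666 V) is the anode.
E°cell = E°(cathode) − E°(anode) = −0.398 − (−1.666) = +1.268 V.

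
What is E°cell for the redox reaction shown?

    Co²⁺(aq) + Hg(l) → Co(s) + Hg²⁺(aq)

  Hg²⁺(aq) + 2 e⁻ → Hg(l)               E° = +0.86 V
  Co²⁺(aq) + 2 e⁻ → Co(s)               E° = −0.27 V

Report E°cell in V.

Co²⁺(aq) gains electrons, so the Co²⁺/Co couple is the cathode; the Hg²⁺/Hg couple is the anode.
E°cell = E°(cathode) − E°(anode) = −0.27 − (+0.86) = −1.13 V.
The negative E°cell means the reaction is non-spontaneous in the direction written.

−1.13 V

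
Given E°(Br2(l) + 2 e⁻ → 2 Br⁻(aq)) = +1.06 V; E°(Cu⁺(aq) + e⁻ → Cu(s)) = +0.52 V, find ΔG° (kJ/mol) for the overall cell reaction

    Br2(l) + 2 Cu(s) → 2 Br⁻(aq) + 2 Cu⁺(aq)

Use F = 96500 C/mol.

−104 kJ/mol

In the reaction as written Br2(l) is reduced, so the Br₂/Br⁻ couple is the cathode and Cu⁺/Cu is the anode.
E°cell = +1.06 − (+0.52) = +0.54 V; balancing electrons gives n = 2.
ΔG° = −nFE°cell = −(2)(96500)(+0.54) J/mol = −104 kJ/mol.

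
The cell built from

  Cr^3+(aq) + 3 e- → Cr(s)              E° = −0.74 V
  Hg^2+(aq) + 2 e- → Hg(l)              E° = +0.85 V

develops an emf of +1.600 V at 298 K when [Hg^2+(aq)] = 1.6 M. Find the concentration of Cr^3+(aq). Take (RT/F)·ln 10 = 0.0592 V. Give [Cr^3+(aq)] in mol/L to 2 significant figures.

With Hg²⁺/Hg at the cathode and Cr³⁺/Cr at the anode, E°cell = +0.85 − (−0.74) = +1.59 V (n = 6).
From the Nernst equation, log Q = n(E° − E)/0.0592 = 6·(+1.59 − (+1.600))/0.0592 = −1.014.
For 3 Hg^2+(aq) + 2 Cr(s) → 3 Hg(l) + 2 Cr^3+(aq), the reaction quotient is Q = [Cr^3+(aq)]^2 / [Hg^2+(aq)]^3.
Substituting the known concentrations and solving, log [Cr^3+(aq)] = −0.201 and [Cr^3+(aq)] = 0.63 M.

0.63 M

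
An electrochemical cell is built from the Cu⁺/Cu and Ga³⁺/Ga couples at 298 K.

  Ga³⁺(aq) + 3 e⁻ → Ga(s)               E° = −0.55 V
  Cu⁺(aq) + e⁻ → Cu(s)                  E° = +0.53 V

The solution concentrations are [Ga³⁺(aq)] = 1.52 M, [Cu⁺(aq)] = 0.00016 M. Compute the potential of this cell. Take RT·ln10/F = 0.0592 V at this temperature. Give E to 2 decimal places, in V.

+0.85 V

The Cu⁺/Cu couple has the more positive E°, so it is the cathode; Ga³⁺/Ga is the anode.
E°cell = +0.53 − (−0.55) = +1.08 V, with n = 3 electrons transferred.
The balanced reaction is 3 Cu⁺(aq) + Ga(s) → 3 Cu(s) + Ga³⁺(aq), so Q = [Ga³⁺(aq)] / [Cu⁺(aq)]^3 = 3.71×10^11 and log Q = 11.569.
E = E° − (0.0592/n)·log Q = +1.08 − (0.0592/3)(11.569) = +0.85 V.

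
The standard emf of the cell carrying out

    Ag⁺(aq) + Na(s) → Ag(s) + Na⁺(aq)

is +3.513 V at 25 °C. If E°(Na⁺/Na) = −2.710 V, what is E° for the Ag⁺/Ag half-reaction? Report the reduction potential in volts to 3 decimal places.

In the reaction as written the Ag⁺/Ag couple is reduced (cathode) and Na⁺/Na is oxidized (anode), so E°cell = E°(Ag⁺/Ag) − E°(Na⁺/Na).
E°(Ag⁺/Ag) = E°cell + E°(anode) = +3.513 + (−2.710) = +0.803 V.

+0.803 V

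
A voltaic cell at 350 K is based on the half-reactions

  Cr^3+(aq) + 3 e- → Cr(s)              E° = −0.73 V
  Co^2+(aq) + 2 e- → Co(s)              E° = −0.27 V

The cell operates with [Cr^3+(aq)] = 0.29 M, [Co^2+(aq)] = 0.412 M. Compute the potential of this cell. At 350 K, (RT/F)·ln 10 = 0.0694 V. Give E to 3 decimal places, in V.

The Co²⁺/Co couple has the more positive E°, so it is the cathode; Cr³⁺/Cr is the anode.
E°cell = E°cat − E°an = −0.27 − (−0.73) = +0.46 V; n = 6.
Balancing gives 3 Co^2+(aq) + 2 Cr(s) → 3 Co(s) + 2 Cr^3+(aq); hence Q = [Cr^3+(aq)]^2 / [Co^2+(aq)]^3 = 1.2 (log Q = 0.080).
Applying E = E° − (RT ln10/nF)·log Q gives +0.46 − (0.0694/6)(0.080) = +0.459 V.

+0.459 V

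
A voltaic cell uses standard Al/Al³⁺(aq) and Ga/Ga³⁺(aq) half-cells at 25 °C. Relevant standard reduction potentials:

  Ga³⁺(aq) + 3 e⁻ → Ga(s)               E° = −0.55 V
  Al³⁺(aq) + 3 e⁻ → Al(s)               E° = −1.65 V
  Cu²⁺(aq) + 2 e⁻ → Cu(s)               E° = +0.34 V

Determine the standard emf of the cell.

Of the two couples in this cell, the one with the more positive reduction potential is reduced at the cathode: here that is Ga³⁺/Ga (−0.55 V); Al³⁺/Al (−1.65 V) is the anode.
E°cell = E°(cathode) − E°(anode) = −0.55 − (−1.65) = +1.10 V.

+1.10 V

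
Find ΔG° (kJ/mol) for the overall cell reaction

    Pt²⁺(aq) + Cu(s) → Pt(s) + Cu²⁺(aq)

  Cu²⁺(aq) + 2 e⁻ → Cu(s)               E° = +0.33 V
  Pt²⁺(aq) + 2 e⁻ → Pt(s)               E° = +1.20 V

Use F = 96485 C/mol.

−168 kJ/mol

In the reaction as written Pt²⁺(aq) is reduced, so the Pt²⁺/Pt couple is the cathode and Cu²⁺/Cu is the anode.
E°cell = +1.20 − (+0.33) = +0.87 V; balancing electrons gives n = 2.
ΔG° = −nFE°cell = −(2)(96485)(+0.87) J/mol = −168 kJ/mol.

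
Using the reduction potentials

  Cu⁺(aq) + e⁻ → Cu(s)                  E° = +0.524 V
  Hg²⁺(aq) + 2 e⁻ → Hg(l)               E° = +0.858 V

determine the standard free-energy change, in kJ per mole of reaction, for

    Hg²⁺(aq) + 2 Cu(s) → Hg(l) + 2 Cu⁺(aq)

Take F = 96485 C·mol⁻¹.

−64.5 kJ/mol

In the reaction as written Hg²⁺(aq) is reduced, so the Hg²⁺/Hg couple is the cathode and Cu⁺/Cu is the anode.
E°cell = +0.858 − (+0.524) = +0.334 V; balancing electrons gives n = 2.
ΔG° = −nFE°cell = −(2)(96485)(+0.334) J/mol = −64.5 kJ/mol.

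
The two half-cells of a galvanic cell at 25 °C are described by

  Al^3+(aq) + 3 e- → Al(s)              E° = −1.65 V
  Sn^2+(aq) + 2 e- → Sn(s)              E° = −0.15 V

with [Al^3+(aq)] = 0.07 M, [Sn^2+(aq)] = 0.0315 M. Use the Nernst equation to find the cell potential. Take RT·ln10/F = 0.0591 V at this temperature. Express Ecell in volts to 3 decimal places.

Since E°(Sn²⁺/Sn) > E°(Al³⁺/Al), Sn²⁺/Sn serves as the cathode.
E°cell = −0.15 − (−1.65) = +1.50 V, with n = 6 electrons transferred.
The balanced reaction is 3 Sn^2+(aq) + 2 Al(s) → 3 Sn(s) + 2 Al^3+(aq), so Q = [Al^3+(aq)]^2 / [Sn^2+(aq)]^3 = 157 and log Q = 2.195.
E = E° − (0.0591/n)·log Q = +1.50 − (0.0591/6)(2.195) = +1.478 V.

+1.478 V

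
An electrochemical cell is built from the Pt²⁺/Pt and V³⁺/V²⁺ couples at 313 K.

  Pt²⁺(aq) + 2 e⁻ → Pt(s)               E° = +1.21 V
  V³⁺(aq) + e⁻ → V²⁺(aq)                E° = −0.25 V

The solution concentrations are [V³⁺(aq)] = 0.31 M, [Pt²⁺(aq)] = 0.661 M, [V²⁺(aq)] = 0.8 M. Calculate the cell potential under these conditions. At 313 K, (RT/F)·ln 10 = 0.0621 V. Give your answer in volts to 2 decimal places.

+1.48 V

Pt²⁺/Pt is reduced (cathode, E° = +1.21 V) and V³⁺/V²⁺ is oxidized (anode).
The standard potential is +1.21 − (−0.25) = +1.46 V and the balanced reaction transfers n = 2 electrons.
Balancing gives Pt²⁺(aq) + 2 V²⁺(aq) → Pt(s) + 2 V³⁺(aq); hence Q = [V³⁺(aq)]^2 / ([Pt²⁺(aq)]·[V²⁺(aq)]^2) = 0.227 (log Q = −0.644).
Applying E = E° − (RT ln10/nF)·log Q gives +1.46 − (0.0621/2)(−0.644) = +1.48 V.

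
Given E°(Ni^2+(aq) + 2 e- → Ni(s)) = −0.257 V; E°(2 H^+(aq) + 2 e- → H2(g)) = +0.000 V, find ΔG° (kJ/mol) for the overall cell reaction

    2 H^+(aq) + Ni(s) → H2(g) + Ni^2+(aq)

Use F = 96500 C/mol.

In the reaction as written H^+(aq) is reduced, so the 2H⁺/H₂ couple is the cathode and Ni²⁺/Ni is the anode.
E°cell = +0.000 − (−0.257) = +0.257 V; balancing electrons gives n = 2.
ΔG° = −nFE°cell = −(2)(96500)(+0.257) J/mol = −49.6 kJ/mol.

−49.6 kJ/mol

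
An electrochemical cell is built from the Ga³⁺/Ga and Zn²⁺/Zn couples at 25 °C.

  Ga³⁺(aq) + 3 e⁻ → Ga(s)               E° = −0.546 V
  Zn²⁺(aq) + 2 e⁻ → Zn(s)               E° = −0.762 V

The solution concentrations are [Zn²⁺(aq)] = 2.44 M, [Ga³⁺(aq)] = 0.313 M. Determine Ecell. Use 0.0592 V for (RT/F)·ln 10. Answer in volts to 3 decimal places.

+0.195 V

Since E°(Ga³⁺/Ga) > E°(Zn²⁺/Zn), Ga³⁺/Ga serves as the cathode.
The standard potential is −0.546 − (−0.762) = +0.216 V and the balanced reaction transfers n = 6 electrons.
The balanced reaction is 2 Ga³⁺(aq) + 3 Zn(s) → 2 Ga(s) + 3 Zn²⁺(aq), so Q = [Zn²⁺(aq)]^3 / [Ga³⁺(aq)]^2 = 148 and log Q = 2.171.
By the Nernst equation, E = +0.216 − (0.0592/6)·(2.171) = +0.195 V.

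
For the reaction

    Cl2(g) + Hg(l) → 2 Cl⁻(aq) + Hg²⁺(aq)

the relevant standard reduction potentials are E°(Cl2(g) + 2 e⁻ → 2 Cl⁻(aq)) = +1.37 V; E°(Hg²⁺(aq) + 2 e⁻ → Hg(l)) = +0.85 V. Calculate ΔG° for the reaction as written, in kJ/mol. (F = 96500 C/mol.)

−100 kJ/mol

In the reaction as written Cl2(g) is reduced, so the Cl₂/Cl⁻ couple is the cathode and Hg²⁺/Hg is the anode.
E°cell = +1.37 − (+0.85) = +0.52 V; balancing electrons gives n = 2.
ΔG° = −nFE°cell = −(2)(96500)(+0.52) J/mol = −100 kJ/mol.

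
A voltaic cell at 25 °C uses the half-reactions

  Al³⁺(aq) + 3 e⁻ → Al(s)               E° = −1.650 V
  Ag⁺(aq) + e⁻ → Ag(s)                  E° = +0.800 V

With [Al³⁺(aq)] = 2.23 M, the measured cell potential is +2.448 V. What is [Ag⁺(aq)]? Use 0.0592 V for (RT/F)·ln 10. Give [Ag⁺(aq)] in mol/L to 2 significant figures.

1.2 M

With Ag⁺/Ag at the cathode and Al³⁺/Al at the anode, E°cell = +0.800 − (−1.650) = +2.450 V (n = 3).
Since E = E° − (0.0592/n)·log Q, log Q = n(E° − E)/0.0592 = 0.101.
Balancing electrons gives 3 Ag⁺(aq) + Al(s) → 3 Ag(s) + Al³⁺(aq); thus Q = [Al³⁺(aq)] / [Ag⁺(aq)]^3.
Substituting the known concentrations and solving, log [Ag⁺(aq)] = 0.082 and [Ag⁺(aq)] = 1.2 M.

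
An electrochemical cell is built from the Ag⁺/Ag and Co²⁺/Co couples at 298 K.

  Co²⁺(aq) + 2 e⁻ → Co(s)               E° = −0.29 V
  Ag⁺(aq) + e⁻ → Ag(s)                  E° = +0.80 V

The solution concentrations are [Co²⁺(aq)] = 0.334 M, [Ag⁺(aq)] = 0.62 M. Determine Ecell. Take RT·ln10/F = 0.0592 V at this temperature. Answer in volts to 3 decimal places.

+1.092 V

Ag⁺/Ag is reduced (cathode, E° = +0.80 V) and Co²⁺/Co is oxidized (anode).
The standard potential is +0.80 − (−0.29) = +1.09 V and the balanced reaction transfers n = 2 electrons.
For the overall reaction 2 Ag⁺(aq) + Co(s) → 2 Ag(s) + Co²⁺(aq), Q = [Co²⁺(aq)] / [Ag⁺(aq)]^2 = 0.869, giving log Q = −0.061.
By the Nernst equation, E = +1.09 − (0.0592/2)·(−0.061) = +1.092 V.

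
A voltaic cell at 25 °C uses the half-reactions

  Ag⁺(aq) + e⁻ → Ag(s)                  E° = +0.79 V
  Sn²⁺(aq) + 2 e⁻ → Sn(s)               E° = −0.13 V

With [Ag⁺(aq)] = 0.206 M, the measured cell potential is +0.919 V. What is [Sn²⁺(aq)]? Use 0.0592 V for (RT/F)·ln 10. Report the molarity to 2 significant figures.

With Ag⁺/Ag at the cathode and Sn²⁺/Sn at the anode, E°cell = +0.79 − (−0.13) = +0.92 V (n = 2).
Rearranging E = E° − (0.0592/n)·log Q gives log Q = 2(+0.92 − (+0.919))/0.0592 = 0.034.
The balanced reaction is 2 Ag⁺(aq) + Sn(s) → 2 Ag(s) + Sn²⁺(aq), so Q = [Sn²⁺(aq)] / [Ag⁺(aq)]^2.
Solving for the unknown gives log [Sn²⁺(aq)] = −1.338, so [Sn²⁺(aq)] ≈ 0.046 M.

0.046 M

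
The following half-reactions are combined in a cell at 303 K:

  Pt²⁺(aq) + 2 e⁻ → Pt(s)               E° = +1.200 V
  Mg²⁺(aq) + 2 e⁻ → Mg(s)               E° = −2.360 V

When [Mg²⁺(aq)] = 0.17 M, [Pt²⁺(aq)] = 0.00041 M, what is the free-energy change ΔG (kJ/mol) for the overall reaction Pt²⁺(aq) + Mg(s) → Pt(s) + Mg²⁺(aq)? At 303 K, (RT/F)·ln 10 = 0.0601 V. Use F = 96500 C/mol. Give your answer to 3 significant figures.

E°cell = +1.200 − (−2.360) = +3.560 V; the balanced reaction transfers n = 2 electrons.
Here Q = [Mg²⁺(aq)] / [Pt²⁺(aq)] = 415 (log Q = 2.618), giving E = +3.560 − (0.0601/2)·(2.618) = +3.4813 V.
Then ΔG = −nFE = −2 × 96500 × +3.4813 J/mol = −672 kJ/mol.

−672 kJ/mol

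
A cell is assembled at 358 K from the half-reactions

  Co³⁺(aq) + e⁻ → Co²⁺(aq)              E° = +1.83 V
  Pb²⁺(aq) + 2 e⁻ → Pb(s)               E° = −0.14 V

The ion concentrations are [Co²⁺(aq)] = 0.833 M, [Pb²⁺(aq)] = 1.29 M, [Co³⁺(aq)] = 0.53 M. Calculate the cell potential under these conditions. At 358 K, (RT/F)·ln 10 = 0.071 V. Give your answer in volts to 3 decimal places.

Co³⁺/Co²⁺ is reduced (cathode, E° = +1.83 V) and Pb²⁺/Pb is oxidized (anode).
E°cell = +1.83 − (−0.14) = +1.97 V, with n = 2 electrons transferred.
Balancing gives 2 Co³⁺(aq) + Pb(s) → 2 Co²⁺(aq) + Pb²⁺(aq); hence Q = ([Co²⁺(aq)]^2·[Pb²⁺(aq)]) / [Co³⁺(aq)]^2 = 3.19 (log Q = 0.503).
Applying E = E° − (RT ln10/nF)·log Q gives +1.97 − (0.071/2)(0.503) = +1.952 V.

+1.952 V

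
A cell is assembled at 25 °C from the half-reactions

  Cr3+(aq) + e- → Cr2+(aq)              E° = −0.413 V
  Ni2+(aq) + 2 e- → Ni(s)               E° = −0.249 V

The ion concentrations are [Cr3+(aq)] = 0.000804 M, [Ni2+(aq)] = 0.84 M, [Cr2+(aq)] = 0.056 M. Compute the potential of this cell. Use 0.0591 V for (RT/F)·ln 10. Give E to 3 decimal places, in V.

The Ni²⁺/Ni couple has the more positive E°, so it is the cathode; Cr³⁺/Cr²⁺ is the anode.
E°cell = −0.249 − (−0.413) = +0.164 V, with n = 2 electrons transferred.
For the overall reaction Ni2+(aq) + 2 Cr2+(aq) → Ni(s) + 2 Cr3+(aq), Q = [Cr3+(aq)]^2 / ([Ni2+(aq)]·[Cr2+(aq)]^2) = 0.000245, giving log Q = −3.610.
Applying E = E° − (RT ln10/nF)·log Q gives +0.164 − (0.0591/2)(−3.610) = +0.271 V.

+0.271 V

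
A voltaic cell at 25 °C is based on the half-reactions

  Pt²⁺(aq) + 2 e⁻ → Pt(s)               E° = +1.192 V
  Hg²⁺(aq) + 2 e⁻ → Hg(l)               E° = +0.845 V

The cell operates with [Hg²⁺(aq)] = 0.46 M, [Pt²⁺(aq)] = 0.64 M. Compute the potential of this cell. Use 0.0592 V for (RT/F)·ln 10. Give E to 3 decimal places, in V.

+0.351 V

The Pt²⁺/Pt couple has the more positive E°, so it is the cathode; Hg²⁺/Hg is the anode.
The standard potential is +1.192 − (+0.845) = +0.347 V and the balanced reaction transfers n = 2 electrons.
The balanced reaction is Pt²⁺(aq) + Hg(l) → Pt(s) + Hg²⁺(aq), so Q = [Hg²⁺(aq)] / [Pt²⁺(aq)] = 0.719 and log Q = −0.143.
Applying E = E° − (RT ln10/nF)·log Q gives +0.347 − (0.0592/2)(−0.143) = +0.351 V.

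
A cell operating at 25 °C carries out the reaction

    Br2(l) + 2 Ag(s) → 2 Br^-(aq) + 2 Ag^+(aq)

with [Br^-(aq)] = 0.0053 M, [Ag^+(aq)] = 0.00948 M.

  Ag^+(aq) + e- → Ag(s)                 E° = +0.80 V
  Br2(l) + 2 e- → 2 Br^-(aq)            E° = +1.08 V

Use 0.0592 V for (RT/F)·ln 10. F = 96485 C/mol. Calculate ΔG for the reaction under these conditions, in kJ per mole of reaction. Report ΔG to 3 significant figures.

−103 kJ/mol

E°cell = +1.08 − (+0.80) = +0.28 V; the balanced reaction transfers n = 2 electrons.
The reaction quotient is [Br^-(aq)]^2·[Ag^+(aq)]^2 = 2.52×10^−9; by Nernst, E = +0.28 − (0.0592/2)(−8.598) = +0.5345 V.
Then ΔG = −nFE = −2 × 96485 × +0.5345 J/mol = −103 kJ/mol.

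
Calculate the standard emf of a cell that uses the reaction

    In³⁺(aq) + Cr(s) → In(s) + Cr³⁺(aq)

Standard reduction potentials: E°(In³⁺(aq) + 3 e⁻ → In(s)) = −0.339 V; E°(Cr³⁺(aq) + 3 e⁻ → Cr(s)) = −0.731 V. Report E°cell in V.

+0.392 V

In the reaction as written, In³⁺(aq) is reduced (cathode) and Cr³⁺(aq) is produced by oxidation at the anode.
E°cell = E°(cathode) − E°(anode) = −0.339 − (−0.731) = +0.392 V.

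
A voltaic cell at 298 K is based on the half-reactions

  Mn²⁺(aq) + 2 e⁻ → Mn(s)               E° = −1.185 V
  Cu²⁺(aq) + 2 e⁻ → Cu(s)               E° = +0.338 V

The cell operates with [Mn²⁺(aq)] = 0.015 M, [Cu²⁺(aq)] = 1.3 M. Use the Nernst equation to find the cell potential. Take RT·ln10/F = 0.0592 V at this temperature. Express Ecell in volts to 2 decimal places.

+1.58 V

The Cu²⁺/Cu couple has the more positive E°, so it is the cathode; Mn²⁺/Mn is the anode.
The standard potential is +0.338 − (−1.185) = +1.523 V and the balanced reaction transfers n = 2 electrons.
Balancing gives Cu²⁺(aq) + Mn(s) → Cu(s) + Mn²⁺(aq); hence Q = [Mn²⁺(aq)] / [Cu²⁺(aq)] = 0.0115 (log Q = −1.938).
By the Nernst equation, E = +1.523 − (0.0592/2)·(−1.938) = +1.58 V.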